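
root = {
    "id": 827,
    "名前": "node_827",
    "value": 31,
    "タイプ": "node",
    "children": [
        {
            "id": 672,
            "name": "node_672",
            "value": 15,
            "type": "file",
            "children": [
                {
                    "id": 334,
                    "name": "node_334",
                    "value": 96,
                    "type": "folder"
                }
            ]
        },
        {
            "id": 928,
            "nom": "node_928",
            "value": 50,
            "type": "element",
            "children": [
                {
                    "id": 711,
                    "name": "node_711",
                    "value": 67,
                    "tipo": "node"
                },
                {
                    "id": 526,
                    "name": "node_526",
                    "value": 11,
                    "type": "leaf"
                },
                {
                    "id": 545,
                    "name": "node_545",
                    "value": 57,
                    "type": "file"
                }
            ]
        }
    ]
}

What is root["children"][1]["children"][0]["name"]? "node_711"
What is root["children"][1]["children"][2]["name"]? "node_545"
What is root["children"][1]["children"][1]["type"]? "leaf"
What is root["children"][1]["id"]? 928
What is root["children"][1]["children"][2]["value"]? 57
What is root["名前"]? "node_827"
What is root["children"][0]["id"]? 672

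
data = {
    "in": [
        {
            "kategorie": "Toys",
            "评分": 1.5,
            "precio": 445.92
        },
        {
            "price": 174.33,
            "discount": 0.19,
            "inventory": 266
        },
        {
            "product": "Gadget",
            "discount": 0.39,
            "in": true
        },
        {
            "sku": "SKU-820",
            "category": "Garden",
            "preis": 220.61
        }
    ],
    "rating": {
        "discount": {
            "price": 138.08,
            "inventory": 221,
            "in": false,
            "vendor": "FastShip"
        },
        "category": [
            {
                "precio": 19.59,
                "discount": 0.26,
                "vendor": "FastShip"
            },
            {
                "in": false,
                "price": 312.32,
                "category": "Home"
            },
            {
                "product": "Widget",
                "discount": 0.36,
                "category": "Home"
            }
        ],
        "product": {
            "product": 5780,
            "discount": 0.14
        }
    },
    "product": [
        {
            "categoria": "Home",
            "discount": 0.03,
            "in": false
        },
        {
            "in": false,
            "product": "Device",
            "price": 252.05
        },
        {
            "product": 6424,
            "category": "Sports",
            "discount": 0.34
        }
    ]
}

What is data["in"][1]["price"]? 174.33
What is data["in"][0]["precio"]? 445.92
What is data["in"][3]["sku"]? "SKU-820"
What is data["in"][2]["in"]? True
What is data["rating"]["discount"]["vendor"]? "FastShip"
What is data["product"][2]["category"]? "Sports"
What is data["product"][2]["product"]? 6424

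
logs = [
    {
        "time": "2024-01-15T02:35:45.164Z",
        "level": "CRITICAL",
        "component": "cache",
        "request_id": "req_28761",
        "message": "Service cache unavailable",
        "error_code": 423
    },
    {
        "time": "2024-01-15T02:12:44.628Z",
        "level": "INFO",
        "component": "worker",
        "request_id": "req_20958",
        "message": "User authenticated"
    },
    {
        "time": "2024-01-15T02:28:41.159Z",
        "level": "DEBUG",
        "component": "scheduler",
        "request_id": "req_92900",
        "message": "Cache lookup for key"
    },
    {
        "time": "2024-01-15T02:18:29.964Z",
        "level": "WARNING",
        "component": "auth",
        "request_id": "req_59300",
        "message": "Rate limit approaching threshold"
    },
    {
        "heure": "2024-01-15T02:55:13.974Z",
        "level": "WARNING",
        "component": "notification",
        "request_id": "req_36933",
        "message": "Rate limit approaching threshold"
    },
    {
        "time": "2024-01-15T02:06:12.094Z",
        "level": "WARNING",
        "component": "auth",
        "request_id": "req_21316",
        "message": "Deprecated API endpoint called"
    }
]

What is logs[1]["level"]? "INFO"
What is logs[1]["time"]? "2024-01-15T02:12:44.628Z"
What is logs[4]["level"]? "WARNING"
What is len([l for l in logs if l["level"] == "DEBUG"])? 1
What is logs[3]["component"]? "auth"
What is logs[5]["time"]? "2024-01-15T02:06:12.094Z"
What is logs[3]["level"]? "WARNING"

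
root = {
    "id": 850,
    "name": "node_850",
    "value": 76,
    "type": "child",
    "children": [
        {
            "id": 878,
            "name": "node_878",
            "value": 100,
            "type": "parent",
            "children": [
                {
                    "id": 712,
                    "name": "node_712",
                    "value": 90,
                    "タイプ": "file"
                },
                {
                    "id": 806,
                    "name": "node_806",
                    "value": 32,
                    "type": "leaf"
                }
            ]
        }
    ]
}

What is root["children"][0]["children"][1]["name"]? "node_806"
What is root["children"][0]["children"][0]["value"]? 90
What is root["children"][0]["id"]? 878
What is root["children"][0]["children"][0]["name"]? "node_712"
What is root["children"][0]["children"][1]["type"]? "leaf"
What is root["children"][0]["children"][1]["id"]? 806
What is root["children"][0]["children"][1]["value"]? 32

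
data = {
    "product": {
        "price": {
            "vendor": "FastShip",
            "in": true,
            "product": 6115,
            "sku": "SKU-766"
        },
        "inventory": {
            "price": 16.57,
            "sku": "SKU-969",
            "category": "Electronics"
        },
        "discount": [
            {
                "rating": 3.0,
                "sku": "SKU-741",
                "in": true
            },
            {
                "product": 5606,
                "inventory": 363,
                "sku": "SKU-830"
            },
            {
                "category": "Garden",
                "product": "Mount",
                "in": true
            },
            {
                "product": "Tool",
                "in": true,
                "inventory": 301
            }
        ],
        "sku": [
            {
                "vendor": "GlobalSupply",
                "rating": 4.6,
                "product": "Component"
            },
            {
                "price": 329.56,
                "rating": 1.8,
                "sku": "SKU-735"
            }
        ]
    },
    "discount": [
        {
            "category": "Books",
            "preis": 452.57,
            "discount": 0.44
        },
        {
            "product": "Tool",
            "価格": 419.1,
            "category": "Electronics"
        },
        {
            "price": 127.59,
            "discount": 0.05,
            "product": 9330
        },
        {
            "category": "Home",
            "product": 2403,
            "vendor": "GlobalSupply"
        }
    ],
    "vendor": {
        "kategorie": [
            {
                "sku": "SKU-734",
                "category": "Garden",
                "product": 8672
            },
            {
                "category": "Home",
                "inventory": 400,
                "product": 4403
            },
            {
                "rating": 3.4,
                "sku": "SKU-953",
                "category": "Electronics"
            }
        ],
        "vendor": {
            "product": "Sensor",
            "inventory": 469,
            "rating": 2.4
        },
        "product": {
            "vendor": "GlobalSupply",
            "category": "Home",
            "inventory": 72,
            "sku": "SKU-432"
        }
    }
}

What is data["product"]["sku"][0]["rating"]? 4.6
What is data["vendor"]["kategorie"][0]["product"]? 8672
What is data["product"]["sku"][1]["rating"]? 1.8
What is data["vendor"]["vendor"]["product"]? "Sensor"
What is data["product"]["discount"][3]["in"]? True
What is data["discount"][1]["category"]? "Electronics"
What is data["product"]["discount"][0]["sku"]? "SKU-741"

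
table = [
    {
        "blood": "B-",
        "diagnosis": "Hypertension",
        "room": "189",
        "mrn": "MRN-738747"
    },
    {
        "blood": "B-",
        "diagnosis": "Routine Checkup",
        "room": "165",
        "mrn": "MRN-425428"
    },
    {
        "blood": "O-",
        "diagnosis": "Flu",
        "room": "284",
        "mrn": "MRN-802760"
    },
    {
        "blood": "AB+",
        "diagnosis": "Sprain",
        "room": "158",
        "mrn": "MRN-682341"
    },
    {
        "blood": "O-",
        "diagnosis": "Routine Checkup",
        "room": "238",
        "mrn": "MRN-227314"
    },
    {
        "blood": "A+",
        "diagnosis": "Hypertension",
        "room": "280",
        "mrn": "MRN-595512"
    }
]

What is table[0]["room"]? "189"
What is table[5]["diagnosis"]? "Hypertension"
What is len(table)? 6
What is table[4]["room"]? "238"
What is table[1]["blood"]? "B-"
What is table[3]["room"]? "158"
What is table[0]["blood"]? "B-"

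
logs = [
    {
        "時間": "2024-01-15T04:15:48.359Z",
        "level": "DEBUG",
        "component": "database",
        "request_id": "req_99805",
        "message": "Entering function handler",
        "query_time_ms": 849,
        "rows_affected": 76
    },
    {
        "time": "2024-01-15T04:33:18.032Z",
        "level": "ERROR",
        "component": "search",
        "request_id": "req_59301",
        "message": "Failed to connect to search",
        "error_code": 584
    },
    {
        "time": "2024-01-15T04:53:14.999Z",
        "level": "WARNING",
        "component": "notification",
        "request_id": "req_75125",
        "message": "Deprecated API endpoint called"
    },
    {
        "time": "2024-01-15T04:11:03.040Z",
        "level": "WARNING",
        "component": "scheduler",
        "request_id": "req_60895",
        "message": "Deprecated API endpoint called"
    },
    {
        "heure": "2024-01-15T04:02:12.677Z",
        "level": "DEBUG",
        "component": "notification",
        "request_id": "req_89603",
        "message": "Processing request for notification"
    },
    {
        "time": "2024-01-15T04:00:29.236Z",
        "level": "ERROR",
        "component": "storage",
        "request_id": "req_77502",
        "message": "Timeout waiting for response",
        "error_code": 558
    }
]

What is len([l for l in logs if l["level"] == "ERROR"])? 2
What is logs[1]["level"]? "ERROR"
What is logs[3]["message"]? "Deprecated API endpoint called"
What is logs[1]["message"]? "Failed to connect to search"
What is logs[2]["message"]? "Deprecated API endpoint called"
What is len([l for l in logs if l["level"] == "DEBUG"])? 2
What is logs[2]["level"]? "WARNING"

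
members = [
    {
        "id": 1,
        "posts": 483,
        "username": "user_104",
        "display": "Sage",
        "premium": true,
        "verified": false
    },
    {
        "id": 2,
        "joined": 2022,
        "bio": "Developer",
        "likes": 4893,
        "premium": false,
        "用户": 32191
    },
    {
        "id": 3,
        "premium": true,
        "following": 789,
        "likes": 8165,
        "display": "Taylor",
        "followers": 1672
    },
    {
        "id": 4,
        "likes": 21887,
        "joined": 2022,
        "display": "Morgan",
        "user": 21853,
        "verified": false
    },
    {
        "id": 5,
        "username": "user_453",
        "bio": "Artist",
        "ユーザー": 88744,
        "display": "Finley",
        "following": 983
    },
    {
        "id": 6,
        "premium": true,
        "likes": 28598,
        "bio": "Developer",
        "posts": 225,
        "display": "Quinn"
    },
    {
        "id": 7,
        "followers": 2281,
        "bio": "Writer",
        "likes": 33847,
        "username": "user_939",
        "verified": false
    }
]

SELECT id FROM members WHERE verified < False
[]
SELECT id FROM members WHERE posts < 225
[]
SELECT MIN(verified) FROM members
False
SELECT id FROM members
[1, 2, 3, 4, 5, 6, 7]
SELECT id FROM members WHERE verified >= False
[1, 4, 7]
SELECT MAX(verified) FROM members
False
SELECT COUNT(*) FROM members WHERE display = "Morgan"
1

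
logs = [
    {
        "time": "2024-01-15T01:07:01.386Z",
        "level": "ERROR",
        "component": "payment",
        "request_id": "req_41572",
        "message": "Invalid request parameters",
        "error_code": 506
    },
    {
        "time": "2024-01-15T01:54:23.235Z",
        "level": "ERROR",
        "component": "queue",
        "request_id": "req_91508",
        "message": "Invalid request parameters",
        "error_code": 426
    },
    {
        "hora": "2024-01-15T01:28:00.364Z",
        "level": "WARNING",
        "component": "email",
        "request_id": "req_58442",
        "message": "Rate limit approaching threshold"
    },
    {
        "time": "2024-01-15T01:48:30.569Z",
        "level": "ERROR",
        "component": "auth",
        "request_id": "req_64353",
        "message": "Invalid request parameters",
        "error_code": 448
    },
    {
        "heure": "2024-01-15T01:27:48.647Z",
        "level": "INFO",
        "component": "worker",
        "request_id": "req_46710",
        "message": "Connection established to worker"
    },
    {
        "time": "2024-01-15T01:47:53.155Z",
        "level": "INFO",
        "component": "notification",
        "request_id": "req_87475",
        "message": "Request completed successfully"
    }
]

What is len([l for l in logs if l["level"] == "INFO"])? 2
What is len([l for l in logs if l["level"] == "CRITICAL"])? 0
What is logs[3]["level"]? "ERROR"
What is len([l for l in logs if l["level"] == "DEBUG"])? 0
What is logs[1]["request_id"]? "req_91508"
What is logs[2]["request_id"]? "req_58442"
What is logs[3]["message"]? "Invalid request parameters"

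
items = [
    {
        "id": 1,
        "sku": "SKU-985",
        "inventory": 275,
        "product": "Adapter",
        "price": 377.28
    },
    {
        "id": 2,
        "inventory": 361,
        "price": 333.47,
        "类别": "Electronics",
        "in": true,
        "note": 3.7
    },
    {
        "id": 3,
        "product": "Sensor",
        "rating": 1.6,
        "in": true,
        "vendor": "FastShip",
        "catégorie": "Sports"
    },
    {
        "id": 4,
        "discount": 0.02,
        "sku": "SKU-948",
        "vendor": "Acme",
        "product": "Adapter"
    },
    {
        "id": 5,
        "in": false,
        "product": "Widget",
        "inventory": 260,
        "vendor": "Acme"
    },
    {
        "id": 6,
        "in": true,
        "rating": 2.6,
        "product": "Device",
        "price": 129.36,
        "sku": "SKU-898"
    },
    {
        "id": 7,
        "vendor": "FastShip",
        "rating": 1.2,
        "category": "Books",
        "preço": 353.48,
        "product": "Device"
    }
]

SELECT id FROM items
[1, 2, 3, 4, 5, 6, 7]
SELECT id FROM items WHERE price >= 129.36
[1, 2, 6]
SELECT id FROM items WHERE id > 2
[3, 4, 5, 6, 7]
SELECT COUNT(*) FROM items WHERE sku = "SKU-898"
1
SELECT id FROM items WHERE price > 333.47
[1]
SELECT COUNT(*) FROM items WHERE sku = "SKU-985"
1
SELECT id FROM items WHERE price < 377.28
[2, 6]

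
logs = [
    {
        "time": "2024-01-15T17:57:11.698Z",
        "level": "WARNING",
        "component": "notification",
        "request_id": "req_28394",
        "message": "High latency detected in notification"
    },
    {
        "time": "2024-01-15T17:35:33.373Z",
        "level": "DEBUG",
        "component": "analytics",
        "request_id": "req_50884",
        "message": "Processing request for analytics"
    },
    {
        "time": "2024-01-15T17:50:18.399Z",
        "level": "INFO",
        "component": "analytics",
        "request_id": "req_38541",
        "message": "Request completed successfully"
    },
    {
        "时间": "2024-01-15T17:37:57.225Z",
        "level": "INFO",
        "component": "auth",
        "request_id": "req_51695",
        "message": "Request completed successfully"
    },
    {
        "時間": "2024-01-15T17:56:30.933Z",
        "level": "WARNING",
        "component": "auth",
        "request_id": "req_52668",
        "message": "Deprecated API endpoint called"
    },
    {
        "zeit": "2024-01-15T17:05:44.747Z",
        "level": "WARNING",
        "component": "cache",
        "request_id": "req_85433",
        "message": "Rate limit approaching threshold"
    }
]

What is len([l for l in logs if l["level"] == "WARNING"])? 3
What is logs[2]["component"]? "analytics"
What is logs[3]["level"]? "INFO"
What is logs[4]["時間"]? "2024-01-15T17:56:30.933Z"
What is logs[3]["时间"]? "2024-01-15T17:37:57.225Z"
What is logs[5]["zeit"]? "2024-01-15T17:05:44.747Z"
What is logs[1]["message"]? "Processing request for analytics"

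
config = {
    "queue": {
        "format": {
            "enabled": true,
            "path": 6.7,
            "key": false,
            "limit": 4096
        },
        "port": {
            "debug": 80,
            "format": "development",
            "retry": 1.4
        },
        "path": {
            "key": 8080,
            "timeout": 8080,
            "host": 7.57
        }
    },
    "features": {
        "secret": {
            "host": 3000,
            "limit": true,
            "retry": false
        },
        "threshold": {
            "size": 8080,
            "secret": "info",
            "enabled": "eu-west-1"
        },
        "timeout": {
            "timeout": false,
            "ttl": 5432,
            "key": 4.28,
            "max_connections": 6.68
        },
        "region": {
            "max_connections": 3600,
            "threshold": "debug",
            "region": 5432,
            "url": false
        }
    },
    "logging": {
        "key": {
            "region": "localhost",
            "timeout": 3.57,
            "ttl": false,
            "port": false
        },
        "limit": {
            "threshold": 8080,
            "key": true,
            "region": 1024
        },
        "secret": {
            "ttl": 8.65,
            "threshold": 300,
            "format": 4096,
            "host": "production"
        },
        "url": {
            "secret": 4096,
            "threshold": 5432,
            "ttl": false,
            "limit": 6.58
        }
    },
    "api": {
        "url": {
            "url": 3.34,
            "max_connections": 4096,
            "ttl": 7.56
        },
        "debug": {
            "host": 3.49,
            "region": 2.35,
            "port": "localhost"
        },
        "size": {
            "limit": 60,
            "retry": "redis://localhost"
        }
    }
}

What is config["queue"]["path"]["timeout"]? 8080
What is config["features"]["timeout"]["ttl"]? 5432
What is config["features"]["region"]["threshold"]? "debug"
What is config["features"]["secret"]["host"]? 3000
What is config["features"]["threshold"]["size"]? 8080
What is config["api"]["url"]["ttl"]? 7.56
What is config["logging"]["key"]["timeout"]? 3.57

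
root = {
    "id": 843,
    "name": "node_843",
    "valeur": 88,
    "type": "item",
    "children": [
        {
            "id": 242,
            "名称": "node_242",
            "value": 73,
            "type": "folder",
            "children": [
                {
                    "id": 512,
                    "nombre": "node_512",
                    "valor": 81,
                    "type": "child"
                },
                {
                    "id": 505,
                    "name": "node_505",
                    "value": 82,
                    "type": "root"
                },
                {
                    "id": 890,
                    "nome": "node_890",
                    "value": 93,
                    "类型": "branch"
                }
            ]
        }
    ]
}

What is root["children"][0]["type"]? "folder"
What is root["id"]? 843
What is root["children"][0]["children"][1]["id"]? 505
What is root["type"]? "item"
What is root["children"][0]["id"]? 242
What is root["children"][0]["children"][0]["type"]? "child"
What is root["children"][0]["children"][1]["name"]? "node_505"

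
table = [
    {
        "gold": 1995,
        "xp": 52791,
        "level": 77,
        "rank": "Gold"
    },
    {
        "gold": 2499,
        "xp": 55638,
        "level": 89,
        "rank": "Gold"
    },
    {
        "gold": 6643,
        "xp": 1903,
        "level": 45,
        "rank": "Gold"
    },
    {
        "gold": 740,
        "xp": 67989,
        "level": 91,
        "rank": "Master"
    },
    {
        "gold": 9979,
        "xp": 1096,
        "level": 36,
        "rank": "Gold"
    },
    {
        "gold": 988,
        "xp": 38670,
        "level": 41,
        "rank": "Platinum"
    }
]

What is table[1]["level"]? 89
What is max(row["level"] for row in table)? 91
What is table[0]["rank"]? "Gold"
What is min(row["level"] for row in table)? 36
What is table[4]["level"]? 36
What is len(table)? 6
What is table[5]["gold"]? 988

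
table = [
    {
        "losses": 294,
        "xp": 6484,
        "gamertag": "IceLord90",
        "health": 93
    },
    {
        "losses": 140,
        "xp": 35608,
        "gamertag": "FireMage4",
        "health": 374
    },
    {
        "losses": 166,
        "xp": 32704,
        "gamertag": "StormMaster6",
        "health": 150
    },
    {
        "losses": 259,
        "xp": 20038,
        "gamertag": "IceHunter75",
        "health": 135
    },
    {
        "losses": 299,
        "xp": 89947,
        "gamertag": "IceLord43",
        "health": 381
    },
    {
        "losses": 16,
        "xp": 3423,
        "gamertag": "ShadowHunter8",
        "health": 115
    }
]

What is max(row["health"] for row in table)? 381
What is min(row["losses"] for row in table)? 16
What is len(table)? 6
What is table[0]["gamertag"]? "IceLord90"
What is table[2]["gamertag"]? "StormMaster6"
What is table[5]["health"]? 115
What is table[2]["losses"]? 166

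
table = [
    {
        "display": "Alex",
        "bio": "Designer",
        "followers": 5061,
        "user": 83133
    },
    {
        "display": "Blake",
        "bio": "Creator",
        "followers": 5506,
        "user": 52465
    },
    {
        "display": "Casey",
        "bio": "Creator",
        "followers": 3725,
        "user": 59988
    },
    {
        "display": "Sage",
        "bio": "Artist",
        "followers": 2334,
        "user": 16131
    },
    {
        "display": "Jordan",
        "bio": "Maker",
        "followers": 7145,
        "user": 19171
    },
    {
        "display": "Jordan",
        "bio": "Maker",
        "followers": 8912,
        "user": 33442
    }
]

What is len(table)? 6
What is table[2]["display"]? "Casey"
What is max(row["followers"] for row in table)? 8912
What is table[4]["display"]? "Jordan"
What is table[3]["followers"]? 2334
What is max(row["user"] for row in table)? 83133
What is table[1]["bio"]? "Creator"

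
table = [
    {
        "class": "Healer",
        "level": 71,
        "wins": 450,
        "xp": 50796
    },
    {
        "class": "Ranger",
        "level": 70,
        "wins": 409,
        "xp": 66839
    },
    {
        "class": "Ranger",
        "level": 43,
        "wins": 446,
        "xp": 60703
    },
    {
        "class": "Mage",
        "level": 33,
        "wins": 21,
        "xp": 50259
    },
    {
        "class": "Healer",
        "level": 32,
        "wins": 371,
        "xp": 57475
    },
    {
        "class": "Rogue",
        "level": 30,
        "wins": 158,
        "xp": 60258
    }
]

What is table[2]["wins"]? 446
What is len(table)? 6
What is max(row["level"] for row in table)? 71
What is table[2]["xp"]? 60703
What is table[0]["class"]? "Healer"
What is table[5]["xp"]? 60258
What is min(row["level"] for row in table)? 30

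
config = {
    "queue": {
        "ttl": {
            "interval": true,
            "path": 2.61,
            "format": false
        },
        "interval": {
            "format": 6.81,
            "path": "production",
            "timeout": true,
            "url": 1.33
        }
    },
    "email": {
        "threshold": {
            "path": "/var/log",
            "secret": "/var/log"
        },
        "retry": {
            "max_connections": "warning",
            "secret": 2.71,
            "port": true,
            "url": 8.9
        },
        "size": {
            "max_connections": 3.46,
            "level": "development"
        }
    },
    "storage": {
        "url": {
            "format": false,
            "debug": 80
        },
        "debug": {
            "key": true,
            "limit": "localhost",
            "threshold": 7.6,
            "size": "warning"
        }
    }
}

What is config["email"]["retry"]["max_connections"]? "warning"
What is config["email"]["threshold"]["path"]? "/var/log"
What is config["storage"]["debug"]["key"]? True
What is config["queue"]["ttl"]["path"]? 2.61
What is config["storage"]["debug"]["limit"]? "localhost"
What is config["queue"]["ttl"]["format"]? False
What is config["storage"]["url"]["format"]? False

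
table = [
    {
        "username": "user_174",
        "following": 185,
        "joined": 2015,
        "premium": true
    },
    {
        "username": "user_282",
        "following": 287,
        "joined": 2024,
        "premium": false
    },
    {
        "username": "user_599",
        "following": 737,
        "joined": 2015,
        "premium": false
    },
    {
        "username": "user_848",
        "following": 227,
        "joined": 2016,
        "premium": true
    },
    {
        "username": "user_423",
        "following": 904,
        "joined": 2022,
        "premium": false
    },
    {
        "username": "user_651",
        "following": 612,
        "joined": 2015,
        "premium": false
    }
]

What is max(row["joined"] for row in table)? 2024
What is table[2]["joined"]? 2015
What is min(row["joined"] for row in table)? 2015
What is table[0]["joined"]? 2015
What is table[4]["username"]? "user_423"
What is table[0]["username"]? "user_174"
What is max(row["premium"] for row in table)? True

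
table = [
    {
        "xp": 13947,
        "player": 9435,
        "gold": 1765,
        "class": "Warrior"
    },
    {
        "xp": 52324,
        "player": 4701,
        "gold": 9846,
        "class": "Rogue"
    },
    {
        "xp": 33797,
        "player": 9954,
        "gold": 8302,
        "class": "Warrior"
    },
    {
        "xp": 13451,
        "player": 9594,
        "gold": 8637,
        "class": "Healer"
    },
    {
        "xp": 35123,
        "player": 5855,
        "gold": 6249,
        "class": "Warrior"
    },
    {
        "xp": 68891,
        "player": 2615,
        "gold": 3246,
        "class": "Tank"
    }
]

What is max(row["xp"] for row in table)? 68891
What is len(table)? 6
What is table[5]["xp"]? 68891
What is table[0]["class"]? "Warrior"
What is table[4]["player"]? 5855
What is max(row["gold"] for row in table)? 9846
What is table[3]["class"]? "Healer"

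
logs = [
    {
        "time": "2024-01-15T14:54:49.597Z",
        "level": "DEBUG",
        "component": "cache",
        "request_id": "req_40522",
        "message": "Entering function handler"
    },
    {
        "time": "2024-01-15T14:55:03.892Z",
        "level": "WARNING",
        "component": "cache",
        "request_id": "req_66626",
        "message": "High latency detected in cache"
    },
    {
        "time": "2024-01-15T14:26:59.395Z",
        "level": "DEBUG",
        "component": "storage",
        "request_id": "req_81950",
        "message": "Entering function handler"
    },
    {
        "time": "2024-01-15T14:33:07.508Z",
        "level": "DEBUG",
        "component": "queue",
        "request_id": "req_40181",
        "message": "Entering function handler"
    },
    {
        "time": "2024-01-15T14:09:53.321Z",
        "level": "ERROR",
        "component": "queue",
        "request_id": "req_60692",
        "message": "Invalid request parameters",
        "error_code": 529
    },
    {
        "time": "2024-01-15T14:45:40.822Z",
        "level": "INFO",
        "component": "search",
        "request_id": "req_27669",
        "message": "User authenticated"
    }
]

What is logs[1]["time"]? "2024-01-15T14:55:03.892Z"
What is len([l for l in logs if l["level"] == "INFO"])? 1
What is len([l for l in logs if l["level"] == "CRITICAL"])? 0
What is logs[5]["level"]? "INFO"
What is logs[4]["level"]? "ERROR"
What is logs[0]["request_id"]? "req_40522"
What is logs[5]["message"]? "User authenticated"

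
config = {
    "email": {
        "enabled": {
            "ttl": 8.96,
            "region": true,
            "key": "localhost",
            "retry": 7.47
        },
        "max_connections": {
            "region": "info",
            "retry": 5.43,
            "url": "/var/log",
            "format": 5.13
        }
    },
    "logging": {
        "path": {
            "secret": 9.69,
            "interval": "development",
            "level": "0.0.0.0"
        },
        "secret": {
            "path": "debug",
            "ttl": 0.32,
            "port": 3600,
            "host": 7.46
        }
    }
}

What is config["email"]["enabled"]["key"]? "localhost"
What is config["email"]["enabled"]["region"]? True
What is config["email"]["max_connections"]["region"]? "info"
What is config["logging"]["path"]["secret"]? 9.69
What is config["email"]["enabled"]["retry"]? 7.47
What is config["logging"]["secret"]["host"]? 7.46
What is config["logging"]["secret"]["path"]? "debug"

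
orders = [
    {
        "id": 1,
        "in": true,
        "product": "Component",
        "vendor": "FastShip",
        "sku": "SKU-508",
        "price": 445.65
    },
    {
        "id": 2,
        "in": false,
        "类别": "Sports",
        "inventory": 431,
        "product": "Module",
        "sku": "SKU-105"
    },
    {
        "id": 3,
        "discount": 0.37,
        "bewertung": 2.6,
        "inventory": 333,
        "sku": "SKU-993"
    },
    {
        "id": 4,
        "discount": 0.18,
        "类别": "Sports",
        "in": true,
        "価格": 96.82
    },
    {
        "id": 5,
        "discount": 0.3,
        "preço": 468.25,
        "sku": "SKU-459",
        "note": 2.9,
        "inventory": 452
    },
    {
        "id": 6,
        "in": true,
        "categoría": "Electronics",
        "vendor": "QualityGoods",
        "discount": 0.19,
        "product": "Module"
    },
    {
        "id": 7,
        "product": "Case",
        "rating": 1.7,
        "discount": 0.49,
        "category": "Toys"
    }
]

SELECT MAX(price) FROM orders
445.65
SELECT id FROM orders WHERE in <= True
[1, 2, 4, 6]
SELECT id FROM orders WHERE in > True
[]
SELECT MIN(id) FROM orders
1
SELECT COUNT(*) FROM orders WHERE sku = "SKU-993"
1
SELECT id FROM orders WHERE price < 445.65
[]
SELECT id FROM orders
[1, 2, 3, 4, 5, 6, 7]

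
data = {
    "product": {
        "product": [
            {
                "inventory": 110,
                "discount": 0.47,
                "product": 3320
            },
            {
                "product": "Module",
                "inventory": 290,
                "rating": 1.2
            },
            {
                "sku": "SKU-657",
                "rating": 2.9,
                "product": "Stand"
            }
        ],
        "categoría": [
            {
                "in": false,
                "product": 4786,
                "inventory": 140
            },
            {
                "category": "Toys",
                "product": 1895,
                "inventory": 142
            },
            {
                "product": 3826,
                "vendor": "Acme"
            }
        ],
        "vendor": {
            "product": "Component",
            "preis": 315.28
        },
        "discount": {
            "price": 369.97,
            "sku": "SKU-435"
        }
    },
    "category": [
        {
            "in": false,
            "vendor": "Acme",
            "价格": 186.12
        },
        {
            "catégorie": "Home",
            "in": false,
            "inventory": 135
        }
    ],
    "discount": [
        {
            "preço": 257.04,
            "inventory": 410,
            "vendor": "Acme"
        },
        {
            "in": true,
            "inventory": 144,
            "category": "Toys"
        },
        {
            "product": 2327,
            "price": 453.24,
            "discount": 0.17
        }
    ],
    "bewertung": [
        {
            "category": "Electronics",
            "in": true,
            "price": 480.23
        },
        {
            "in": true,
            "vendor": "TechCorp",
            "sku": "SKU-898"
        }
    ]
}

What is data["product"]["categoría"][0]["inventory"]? 140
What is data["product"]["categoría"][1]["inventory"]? 142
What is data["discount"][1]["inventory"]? 144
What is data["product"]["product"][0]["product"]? 3320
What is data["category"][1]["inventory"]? 135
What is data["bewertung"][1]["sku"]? "SKU-898"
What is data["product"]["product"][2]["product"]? "Stand"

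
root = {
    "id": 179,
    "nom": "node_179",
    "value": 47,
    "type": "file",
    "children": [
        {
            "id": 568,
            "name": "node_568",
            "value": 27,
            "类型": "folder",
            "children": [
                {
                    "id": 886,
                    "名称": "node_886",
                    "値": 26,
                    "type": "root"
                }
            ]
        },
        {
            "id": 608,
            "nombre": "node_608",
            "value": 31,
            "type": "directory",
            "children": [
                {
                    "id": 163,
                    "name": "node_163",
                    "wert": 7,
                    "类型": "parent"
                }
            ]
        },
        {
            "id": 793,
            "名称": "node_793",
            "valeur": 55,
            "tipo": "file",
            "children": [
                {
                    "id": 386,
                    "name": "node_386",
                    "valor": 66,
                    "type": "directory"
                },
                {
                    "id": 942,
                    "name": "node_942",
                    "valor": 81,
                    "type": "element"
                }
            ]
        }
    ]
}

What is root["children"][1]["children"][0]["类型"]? "parent"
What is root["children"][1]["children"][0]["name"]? "node_163"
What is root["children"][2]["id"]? 793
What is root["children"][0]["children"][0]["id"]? 886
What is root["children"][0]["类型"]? "folder"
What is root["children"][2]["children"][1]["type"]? "element"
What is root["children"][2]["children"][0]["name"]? "node_386"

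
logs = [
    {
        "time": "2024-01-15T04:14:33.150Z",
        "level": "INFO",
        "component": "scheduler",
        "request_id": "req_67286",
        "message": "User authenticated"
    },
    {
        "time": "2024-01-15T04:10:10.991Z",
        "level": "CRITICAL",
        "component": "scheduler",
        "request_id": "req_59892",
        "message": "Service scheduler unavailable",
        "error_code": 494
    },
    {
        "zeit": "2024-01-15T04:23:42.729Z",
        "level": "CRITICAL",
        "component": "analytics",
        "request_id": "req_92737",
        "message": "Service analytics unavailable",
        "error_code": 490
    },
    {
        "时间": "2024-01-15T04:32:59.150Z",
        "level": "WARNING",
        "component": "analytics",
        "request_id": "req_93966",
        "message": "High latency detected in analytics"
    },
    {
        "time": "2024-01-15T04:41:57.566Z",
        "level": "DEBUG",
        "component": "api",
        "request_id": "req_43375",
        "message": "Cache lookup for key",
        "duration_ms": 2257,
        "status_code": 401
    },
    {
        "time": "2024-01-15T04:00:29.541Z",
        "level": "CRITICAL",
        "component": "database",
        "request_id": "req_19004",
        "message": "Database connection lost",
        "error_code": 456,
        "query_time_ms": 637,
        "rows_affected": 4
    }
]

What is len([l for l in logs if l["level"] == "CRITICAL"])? 3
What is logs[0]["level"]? "INFO"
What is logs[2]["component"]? "analytics"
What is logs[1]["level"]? "CRITICAL"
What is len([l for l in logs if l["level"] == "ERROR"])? 0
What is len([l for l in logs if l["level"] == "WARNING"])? 1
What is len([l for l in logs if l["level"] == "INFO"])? 1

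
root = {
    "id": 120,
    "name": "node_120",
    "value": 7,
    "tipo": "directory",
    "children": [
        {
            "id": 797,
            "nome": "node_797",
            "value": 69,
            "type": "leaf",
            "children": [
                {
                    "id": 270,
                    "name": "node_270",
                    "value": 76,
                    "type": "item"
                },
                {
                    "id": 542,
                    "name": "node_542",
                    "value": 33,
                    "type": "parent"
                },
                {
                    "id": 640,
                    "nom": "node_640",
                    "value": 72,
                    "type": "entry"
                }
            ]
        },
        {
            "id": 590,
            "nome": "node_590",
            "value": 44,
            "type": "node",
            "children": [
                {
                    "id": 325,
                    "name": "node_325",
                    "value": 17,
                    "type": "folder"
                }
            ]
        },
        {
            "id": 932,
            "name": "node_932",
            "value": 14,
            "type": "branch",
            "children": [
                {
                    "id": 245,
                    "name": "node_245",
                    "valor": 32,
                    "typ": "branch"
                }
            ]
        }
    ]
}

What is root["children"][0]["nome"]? "node_797"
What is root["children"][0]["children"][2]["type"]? "entry"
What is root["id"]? 120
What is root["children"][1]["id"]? 590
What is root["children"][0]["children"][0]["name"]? "node_270"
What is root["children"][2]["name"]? "node_932"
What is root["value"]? 7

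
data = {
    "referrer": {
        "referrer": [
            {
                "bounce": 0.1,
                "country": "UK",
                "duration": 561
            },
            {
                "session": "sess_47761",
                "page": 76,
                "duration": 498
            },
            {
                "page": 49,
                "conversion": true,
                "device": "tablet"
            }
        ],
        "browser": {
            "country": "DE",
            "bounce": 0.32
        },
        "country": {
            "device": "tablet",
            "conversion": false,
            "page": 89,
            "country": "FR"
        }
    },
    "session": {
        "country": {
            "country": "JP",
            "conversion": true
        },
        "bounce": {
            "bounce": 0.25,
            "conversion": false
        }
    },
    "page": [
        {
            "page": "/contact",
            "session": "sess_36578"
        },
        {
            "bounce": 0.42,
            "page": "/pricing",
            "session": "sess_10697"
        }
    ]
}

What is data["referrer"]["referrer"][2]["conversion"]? True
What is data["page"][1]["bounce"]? 0.42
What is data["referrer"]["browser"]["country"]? "DE"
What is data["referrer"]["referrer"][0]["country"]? "UK"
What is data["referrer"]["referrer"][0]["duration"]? 561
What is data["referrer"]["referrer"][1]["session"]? "sess_47761"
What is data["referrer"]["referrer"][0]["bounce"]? 0.1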